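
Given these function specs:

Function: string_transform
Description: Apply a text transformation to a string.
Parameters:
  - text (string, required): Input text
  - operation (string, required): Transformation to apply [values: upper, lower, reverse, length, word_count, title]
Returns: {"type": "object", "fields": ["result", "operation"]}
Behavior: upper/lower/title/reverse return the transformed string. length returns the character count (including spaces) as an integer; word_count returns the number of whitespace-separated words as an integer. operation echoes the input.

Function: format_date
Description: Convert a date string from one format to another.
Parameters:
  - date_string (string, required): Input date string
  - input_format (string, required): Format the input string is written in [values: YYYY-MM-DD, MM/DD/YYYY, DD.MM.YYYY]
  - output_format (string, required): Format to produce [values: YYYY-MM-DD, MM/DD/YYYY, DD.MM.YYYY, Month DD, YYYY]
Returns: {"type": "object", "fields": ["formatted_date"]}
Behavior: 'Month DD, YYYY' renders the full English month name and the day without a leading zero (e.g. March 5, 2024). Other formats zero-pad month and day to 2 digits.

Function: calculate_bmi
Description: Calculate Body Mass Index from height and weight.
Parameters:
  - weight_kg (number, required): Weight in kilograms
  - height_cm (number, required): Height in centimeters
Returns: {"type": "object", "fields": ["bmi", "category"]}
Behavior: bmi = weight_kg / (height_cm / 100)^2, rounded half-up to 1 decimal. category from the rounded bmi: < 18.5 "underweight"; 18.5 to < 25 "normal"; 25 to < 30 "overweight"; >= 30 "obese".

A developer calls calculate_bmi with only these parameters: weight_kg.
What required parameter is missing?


Required parameters: weight_kg, height_cm
Provided: weight_kg
Missing: height_cm
height_cm


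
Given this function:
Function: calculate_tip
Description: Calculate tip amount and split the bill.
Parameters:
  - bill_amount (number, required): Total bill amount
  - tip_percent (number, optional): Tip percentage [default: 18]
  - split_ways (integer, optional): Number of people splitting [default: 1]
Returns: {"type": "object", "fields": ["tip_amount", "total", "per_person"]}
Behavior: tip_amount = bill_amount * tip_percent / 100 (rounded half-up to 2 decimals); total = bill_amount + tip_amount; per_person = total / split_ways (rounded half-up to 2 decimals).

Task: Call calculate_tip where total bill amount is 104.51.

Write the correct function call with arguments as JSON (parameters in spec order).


Mapping each described value to its parameter name:
  'Total bill amount' -> bill_amount = 104.51
calculate_tip({"bill_amount": 104.51})


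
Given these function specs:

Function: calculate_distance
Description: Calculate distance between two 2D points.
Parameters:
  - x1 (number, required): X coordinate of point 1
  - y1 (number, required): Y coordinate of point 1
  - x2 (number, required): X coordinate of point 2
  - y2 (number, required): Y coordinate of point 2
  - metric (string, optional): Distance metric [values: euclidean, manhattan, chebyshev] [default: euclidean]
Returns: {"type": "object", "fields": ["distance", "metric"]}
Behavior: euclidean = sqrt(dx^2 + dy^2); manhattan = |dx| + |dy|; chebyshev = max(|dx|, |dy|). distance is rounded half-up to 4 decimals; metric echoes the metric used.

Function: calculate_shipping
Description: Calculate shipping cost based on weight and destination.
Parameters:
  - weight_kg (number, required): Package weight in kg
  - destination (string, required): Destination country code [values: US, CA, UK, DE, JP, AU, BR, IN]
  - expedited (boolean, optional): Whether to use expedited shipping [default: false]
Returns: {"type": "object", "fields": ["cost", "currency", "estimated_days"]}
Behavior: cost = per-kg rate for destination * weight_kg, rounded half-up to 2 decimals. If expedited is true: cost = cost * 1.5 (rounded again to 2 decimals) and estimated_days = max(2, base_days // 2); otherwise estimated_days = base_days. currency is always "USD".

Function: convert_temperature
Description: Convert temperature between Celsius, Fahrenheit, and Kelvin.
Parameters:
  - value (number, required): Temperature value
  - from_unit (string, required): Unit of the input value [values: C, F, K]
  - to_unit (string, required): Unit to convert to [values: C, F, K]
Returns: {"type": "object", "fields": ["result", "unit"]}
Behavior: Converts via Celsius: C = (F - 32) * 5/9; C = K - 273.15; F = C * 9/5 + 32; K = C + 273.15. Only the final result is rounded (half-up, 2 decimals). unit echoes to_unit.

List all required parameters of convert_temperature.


Parameters of convert_temperature and their required/optional flag:
  value: required
  from_unit: required
  to_unit: required
from_unit, to_unit, value


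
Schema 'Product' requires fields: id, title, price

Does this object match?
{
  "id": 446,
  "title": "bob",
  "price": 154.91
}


Checking required fields... All present.
Valid - all required fields present


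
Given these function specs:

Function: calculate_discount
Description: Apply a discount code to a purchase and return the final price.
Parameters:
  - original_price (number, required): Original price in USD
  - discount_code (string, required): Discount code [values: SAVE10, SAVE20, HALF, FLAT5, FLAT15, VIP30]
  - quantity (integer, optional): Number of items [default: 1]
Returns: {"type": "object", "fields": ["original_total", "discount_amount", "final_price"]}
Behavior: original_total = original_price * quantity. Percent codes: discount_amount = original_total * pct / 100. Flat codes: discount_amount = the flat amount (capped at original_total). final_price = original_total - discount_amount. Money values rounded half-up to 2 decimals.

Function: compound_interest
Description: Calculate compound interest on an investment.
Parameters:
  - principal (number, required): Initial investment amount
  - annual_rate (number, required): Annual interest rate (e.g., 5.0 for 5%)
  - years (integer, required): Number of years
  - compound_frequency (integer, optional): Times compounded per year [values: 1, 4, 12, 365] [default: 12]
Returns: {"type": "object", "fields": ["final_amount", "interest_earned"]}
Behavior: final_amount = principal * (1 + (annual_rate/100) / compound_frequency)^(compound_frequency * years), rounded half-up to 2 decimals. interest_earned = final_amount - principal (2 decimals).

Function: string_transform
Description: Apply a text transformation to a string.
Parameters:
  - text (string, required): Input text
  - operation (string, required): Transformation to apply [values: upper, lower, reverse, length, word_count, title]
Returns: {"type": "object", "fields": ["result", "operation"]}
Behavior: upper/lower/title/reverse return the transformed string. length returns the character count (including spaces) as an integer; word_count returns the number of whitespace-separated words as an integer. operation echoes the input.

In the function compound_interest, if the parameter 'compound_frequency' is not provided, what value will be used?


The compound_interest spec declares:
  - compound_frequency (integer, optional): Times compounded per year [values: 1, 4, 12, 365] [default: 12]
Default:
12


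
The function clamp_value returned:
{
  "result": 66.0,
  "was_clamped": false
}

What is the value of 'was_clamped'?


false


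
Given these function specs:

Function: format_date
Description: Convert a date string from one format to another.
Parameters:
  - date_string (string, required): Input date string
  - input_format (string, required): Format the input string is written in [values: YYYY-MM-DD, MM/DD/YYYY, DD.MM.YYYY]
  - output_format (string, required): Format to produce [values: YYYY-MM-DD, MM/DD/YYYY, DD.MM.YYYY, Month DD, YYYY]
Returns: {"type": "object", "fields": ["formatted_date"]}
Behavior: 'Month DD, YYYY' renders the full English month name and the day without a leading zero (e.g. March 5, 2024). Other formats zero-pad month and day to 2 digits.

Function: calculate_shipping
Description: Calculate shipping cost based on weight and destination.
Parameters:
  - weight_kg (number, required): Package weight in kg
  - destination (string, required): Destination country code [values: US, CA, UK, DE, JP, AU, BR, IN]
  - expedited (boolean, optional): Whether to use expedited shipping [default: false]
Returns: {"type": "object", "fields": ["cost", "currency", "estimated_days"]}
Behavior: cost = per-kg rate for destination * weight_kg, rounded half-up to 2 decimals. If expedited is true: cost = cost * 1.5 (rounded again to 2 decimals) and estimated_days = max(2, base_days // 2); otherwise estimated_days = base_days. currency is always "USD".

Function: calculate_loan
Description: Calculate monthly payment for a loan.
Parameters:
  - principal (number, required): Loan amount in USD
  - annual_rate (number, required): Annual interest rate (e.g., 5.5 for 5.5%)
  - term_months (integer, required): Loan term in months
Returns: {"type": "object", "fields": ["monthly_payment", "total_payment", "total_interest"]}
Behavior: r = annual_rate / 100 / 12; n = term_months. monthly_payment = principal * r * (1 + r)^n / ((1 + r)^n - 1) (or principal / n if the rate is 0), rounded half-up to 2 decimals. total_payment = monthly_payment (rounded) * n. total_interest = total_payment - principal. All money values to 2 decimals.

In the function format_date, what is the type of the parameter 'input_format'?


The format_date spec declares:
  - input_format (string, required): Format the input string is written in [values: YYYY-MM-DD, MM/DD/YYYY, DD.MM.YYYY]
Type:
string


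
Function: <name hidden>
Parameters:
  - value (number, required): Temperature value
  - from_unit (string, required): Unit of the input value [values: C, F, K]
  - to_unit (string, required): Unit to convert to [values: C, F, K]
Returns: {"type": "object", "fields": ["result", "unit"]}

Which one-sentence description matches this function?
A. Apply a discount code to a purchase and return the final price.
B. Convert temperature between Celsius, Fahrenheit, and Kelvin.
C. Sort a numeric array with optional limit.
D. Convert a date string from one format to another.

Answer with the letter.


Parameters value, from_unit, to_unit and return ["result", "unit"] fit: Convert temperature between Celsius, Fahrenheit, and Kelvin.
B


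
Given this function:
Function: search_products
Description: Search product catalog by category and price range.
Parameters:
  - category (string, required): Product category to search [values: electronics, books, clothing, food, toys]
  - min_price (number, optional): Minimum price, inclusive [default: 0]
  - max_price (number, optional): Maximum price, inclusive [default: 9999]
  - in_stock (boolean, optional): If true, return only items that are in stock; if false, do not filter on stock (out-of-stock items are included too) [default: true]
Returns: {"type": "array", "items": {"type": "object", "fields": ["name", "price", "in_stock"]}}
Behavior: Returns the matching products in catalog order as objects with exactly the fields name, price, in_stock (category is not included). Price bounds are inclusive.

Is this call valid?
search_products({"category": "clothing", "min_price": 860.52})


Checking all required parameters present and types match... All valid.
Valid


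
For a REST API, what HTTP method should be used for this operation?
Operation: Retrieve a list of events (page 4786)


GET = read, POST = create, PUT = update/replace, DELETE = remove
This operation is a read.
GET


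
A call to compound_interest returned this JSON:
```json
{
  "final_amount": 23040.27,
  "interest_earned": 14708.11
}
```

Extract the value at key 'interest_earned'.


14708.11


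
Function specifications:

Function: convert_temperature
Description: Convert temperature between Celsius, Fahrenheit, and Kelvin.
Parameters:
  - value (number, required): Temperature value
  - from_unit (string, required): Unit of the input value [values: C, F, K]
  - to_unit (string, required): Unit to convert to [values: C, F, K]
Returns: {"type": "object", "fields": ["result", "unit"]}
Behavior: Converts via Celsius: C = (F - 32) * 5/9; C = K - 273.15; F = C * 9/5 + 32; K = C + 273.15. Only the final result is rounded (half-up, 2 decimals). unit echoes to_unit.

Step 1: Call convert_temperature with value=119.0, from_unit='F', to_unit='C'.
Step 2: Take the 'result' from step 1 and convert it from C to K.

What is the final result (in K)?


Step 1: convert_temperature(value=119.0, from_unit=F, to_unit=C)
  To C: (119 - 32) * 5/9 = 48.333333
  Target is C: 48.333333
  Round to 2 decimals: 48.33
  -> result = 48.33 C
Step 2: convert_temperature(value=48.33, from_unit=C, to_unit=K)
  Input already in C: 48.33
  To K: 48.33 + 273.15 = 321.48
  Round to 2 decimals: 321.48
  -> result = 321.48 K
321.48 K


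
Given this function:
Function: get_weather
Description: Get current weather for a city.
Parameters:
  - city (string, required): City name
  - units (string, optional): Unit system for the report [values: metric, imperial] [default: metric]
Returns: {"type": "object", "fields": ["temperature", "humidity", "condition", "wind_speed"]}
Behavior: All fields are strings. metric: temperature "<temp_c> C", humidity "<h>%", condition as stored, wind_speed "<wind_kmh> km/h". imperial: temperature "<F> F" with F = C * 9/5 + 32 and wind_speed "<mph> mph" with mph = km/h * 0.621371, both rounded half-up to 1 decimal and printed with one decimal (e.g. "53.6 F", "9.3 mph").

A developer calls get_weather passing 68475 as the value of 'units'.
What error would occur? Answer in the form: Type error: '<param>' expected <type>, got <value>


Spec: 'units' is declared as string; 68475 is an integer.
Type error: 'units' expected string, got 68475


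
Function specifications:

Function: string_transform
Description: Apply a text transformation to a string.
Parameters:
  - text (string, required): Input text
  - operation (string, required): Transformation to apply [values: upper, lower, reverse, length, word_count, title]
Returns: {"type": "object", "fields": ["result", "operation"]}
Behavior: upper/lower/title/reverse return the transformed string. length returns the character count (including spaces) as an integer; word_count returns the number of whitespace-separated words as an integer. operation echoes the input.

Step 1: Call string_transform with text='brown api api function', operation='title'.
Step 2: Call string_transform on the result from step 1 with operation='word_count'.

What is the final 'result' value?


Step 1: string_transform(text='brown api api function', operation='title')
  -> result = 'Brown Api Api Function'
Step 2: string_transform(text='Brown Api Api Function', operation='word_count')
  words: Brown, Api, Api, Function -> 4
  -> result = 4
4


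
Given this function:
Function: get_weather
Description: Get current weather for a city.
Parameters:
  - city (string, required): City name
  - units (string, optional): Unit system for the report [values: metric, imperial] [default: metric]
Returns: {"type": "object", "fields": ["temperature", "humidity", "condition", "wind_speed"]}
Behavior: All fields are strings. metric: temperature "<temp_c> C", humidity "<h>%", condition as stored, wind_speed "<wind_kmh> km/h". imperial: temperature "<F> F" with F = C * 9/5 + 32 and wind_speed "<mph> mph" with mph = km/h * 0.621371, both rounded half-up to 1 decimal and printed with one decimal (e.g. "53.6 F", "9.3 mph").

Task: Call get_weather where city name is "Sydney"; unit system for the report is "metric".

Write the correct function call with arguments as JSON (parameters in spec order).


Mapping each described value to its parameter name:
  'City name' -> city = "Sydney"
  'Unit system for the report' -> units = "metric"
get_weather({"city": "Sydney", "units": "metric"})


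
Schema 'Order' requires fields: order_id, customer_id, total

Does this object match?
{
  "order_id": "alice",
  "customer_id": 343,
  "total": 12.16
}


Checking required fields... All present.
Valid - all required fields present


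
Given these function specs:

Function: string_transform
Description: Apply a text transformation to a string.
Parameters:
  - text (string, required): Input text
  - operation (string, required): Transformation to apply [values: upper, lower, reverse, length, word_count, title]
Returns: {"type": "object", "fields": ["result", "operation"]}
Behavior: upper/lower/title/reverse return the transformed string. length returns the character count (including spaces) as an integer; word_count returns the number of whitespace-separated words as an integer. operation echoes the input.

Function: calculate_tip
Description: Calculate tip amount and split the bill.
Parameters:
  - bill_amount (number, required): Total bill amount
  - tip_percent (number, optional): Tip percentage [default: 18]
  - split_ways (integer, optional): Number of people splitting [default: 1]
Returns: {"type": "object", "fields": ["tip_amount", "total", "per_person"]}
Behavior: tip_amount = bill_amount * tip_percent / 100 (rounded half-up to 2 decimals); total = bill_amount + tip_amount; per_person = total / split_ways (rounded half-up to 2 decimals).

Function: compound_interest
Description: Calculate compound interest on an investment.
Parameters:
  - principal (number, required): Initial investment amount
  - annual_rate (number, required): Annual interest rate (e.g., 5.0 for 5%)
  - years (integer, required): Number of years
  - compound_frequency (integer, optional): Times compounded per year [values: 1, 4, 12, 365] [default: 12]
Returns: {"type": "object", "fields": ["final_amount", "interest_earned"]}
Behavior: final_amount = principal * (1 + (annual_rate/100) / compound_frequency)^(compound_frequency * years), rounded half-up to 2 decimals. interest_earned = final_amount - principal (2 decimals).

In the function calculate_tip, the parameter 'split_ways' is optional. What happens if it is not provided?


The calculate_tip spec declares:
  - split_ways (integer, optional): Number of people splitting [default: 1]
It defaults to 1


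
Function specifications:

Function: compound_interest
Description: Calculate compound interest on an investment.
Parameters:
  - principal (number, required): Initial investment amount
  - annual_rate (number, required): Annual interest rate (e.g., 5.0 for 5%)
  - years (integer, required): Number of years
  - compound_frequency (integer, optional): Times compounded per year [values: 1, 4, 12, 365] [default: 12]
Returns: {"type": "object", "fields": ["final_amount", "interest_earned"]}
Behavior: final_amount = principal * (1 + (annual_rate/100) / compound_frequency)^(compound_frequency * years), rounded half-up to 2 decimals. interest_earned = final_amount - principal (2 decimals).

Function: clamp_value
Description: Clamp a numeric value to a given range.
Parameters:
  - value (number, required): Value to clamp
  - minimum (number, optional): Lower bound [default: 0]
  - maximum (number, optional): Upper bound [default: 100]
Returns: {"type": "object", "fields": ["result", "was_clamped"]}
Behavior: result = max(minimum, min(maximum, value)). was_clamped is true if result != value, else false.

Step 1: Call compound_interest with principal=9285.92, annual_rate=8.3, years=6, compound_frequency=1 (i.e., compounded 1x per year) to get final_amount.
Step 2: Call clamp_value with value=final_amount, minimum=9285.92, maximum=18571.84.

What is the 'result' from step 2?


Step 1: compound_interest
  rate per period = 8.3/100/1 = 0.083 (keep full precision); periods = 1 * 6 = 6
  (1 + 0.083)^6 = 1.61350658
  final_amount = 9285.92 * 1.61350658 = 14982.892984 -> 14982.89
  interest_earned = 14982.89 - 9285.92 = 5696.97
  -> final_amount = 14982.89
Step 2: clamp_value(value=14982.89, minimum=9285.92, maximum=18571.84)
  result = max(9285.92, min(18571.84, 14982.89)) = max(9285.92, 14982.89) = 14982.89
  was_clamped = (14982.89 != 14982.89) = false
  -> result = 14982.89
14982.89


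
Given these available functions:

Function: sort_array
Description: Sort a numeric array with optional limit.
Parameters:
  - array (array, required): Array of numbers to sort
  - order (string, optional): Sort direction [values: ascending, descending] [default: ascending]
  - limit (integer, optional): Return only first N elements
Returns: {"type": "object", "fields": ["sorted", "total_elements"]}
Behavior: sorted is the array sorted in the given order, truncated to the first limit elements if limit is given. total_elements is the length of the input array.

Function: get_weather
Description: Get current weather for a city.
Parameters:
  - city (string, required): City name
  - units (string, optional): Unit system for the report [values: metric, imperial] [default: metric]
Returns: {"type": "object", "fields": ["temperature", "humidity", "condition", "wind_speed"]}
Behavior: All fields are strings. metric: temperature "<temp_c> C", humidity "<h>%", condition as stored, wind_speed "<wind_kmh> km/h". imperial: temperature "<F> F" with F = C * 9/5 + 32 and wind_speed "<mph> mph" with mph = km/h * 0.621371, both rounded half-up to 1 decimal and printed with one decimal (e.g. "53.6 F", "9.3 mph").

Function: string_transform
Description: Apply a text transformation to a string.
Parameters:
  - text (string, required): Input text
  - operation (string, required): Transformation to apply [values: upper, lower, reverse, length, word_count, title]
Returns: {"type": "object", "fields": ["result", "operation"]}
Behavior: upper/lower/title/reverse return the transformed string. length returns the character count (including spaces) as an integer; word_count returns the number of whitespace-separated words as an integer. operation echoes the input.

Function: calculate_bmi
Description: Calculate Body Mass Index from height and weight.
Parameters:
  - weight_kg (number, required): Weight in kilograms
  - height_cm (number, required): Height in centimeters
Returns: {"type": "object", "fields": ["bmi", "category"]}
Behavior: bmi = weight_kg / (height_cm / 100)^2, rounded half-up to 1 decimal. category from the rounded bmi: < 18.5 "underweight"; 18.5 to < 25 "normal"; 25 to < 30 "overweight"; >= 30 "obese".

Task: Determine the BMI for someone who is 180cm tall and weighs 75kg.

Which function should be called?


The task needs a function whose description is: Calculate Body Mass Index from height and weight.
calculate_bmi


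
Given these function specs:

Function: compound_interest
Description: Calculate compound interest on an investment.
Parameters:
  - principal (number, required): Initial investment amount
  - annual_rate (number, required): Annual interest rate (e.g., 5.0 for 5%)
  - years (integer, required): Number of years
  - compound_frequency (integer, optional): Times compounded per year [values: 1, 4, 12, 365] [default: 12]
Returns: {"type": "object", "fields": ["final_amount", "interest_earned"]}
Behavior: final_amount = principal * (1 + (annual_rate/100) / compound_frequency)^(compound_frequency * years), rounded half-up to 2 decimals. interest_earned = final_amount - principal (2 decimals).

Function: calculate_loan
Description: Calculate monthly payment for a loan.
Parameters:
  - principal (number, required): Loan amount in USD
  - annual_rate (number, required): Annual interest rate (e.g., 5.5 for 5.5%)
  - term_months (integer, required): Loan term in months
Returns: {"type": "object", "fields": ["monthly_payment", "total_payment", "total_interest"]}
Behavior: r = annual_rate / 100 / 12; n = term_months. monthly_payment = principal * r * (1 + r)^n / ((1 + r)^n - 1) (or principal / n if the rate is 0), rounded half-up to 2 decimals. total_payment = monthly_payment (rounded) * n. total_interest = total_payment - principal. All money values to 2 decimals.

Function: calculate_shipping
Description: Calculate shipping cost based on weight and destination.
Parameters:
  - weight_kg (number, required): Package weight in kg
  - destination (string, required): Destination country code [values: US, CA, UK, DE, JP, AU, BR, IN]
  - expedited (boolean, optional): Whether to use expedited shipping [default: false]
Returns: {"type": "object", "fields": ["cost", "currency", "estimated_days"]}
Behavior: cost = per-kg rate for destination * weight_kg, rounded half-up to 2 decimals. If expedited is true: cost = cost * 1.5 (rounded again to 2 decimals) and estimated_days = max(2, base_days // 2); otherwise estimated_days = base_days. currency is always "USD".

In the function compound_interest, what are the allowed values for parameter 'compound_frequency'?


The compound_interest spec declares:
  - compound_frequency (integer, optional): Times compounded per year [values: 1, 4, 12, 365] [default: 12]
Allowed values:
1, 4, 12, 365


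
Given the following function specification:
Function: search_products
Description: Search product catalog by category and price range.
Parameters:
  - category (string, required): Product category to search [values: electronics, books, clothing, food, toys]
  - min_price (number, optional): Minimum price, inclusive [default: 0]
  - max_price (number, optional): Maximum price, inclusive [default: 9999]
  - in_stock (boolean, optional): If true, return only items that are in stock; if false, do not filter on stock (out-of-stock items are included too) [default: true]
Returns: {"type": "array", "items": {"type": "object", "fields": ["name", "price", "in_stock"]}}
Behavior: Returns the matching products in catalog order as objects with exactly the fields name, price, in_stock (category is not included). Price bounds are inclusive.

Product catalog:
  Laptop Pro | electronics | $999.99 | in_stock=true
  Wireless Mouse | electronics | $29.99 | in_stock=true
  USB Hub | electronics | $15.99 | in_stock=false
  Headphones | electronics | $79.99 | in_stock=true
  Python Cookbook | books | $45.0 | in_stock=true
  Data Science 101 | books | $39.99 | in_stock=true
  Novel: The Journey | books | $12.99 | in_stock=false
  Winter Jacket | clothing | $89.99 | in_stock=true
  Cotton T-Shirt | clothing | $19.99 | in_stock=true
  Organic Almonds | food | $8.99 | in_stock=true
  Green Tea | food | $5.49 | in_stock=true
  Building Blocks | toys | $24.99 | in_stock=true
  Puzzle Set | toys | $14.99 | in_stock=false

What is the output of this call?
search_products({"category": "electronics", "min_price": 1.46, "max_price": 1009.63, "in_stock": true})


Filter: category=electronics, 1.46 <= price <= 1009.63, in-stock only
  Laptop Pro ($999.99): keep
  Wireless Mouse ($29.99): keep
  USB Hub ($15.99): out of stock -> skip
  Headphones ($79.99): keep
Output:
[{"name": "Laptop Pro", "price": 999.99, "in_stock": true}, {"name": "Wireless Mouse", "price": 29.99, "in_stock": true}, {"name": "Headphones", "price": 79.99, "in_stock": true}]


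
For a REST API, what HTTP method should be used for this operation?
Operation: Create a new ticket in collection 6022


GET = read, POST = create, PUT = update/replace, DELETE = remove
This operation is a create.
POST


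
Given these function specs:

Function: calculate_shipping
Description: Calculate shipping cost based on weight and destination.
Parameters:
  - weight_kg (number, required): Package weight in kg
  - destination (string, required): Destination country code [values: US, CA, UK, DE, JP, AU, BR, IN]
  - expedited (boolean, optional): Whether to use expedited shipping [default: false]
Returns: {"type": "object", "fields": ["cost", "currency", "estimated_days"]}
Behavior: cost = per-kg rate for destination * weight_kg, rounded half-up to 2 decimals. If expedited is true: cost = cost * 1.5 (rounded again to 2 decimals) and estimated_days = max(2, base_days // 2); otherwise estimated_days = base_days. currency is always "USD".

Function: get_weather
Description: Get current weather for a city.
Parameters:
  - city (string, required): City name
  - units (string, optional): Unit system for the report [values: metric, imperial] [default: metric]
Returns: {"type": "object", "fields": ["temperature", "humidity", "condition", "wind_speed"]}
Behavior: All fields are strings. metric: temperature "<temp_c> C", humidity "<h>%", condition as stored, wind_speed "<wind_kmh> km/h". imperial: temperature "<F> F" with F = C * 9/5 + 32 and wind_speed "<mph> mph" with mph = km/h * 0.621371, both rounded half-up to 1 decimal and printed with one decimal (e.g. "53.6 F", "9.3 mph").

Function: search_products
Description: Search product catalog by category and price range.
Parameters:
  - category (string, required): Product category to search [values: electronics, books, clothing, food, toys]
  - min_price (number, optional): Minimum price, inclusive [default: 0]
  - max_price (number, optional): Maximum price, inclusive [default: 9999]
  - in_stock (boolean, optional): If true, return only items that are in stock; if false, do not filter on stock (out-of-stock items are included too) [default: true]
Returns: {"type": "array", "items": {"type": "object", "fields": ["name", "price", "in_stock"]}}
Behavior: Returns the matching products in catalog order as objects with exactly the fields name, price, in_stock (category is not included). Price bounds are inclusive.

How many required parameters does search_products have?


Parameters of search_products: category (required), min_price (optional), max_price (optional), in_stock (optional)
Required count:
1


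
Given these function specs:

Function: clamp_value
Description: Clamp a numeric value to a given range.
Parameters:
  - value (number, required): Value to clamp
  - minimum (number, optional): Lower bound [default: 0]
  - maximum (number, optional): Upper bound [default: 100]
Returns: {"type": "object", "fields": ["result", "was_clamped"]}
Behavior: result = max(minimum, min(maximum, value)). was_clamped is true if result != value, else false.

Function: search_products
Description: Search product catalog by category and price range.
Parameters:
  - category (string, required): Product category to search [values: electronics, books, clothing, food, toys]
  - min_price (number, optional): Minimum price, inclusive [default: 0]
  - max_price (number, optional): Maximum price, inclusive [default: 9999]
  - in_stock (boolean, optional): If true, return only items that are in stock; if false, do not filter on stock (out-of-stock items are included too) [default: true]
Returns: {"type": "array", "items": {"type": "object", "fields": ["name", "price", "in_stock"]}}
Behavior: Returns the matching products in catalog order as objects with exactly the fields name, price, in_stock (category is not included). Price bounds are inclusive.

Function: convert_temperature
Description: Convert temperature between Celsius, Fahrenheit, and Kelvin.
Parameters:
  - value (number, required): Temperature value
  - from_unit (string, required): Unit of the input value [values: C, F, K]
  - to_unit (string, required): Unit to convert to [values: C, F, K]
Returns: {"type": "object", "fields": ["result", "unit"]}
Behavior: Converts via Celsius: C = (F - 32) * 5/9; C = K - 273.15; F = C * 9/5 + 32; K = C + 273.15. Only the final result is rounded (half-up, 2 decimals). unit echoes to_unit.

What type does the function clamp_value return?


The clamp_value spec declares Returns: {"type": "object", "fields": ["result", "was_clamped"]}
Type:
object


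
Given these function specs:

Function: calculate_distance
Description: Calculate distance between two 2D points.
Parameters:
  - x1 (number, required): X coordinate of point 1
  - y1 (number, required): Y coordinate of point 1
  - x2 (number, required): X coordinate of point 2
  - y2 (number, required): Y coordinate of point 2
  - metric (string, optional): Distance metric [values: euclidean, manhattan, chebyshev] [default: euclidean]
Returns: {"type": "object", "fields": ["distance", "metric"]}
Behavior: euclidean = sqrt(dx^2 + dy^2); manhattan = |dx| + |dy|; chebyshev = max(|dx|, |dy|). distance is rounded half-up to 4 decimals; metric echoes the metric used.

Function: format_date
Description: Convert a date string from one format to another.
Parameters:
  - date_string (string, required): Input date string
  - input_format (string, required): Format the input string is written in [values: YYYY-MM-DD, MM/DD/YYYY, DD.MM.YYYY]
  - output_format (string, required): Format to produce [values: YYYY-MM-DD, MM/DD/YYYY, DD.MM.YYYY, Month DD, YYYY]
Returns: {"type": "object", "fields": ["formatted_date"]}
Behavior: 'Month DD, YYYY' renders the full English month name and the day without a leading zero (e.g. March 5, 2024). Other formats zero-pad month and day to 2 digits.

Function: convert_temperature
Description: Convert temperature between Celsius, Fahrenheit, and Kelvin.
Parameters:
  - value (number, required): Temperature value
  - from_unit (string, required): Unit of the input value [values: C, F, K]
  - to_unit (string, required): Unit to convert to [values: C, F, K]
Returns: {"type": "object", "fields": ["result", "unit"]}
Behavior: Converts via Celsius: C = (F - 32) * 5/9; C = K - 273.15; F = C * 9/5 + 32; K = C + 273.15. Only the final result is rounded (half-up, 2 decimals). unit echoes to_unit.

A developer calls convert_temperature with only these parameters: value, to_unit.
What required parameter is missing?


Required parameters: value, from_unit, to_unit
Provided: value, to_unit
Missing: from_unit
from_unit


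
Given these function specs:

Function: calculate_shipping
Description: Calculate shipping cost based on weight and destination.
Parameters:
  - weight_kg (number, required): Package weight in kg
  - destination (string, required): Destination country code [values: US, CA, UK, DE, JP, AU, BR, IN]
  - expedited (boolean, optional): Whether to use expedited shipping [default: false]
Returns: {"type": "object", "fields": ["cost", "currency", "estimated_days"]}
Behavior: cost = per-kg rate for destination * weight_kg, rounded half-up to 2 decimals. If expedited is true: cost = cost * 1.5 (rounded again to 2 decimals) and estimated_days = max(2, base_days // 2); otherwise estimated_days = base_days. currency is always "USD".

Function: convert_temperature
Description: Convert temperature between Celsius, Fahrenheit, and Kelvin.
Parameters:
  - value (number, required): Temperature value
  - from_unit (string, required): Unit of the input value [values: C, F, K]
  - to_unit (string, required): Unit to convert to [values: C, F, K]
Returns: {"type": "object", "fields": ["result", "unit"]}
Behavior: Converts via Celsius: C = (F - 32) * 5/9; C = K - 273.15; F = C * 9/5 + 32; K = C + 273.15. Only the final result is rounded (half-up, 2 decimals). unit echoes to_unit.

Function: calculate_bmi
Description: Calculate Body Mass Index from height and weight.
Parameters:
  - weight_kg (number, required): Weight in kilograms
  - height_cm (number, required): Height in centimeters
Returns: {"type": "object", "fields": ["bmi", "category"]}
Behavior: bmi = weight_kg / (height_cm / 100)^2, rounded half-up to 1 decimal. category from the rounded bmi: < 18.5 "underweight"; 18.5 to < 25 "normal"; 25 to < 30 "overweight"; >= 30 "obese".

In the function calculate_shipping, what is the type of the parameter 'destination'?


The calculate_shipping spec declares:
  - destination (string, required): Destination country code [values: US, CA, UK, DE, JP, AU, BR, IN]
Type:
string


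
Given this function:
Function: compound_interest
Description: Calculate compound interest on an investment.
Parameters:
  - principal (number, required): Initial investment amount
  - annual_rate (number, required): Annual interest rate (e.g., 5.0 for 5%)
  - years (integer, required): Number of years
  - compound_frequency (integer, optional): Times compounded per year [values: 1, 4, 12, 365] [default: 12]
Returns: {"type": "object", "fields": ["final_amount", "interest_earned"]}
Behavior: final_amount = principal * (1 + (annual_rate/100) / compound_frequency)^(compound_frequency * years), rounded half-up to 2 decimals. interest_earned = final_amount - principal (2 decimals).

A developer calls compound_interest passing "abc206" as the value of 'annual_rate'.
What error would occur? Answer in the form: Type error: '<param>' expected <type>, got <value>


Spec: 'annual_rate' is declared as number; "abc206" is a string.
Type error: 'annual_rate' expected number, got "abc206"


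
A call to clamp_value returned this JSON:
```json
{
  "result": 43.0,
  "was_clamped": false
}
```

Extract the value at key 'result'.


43.0


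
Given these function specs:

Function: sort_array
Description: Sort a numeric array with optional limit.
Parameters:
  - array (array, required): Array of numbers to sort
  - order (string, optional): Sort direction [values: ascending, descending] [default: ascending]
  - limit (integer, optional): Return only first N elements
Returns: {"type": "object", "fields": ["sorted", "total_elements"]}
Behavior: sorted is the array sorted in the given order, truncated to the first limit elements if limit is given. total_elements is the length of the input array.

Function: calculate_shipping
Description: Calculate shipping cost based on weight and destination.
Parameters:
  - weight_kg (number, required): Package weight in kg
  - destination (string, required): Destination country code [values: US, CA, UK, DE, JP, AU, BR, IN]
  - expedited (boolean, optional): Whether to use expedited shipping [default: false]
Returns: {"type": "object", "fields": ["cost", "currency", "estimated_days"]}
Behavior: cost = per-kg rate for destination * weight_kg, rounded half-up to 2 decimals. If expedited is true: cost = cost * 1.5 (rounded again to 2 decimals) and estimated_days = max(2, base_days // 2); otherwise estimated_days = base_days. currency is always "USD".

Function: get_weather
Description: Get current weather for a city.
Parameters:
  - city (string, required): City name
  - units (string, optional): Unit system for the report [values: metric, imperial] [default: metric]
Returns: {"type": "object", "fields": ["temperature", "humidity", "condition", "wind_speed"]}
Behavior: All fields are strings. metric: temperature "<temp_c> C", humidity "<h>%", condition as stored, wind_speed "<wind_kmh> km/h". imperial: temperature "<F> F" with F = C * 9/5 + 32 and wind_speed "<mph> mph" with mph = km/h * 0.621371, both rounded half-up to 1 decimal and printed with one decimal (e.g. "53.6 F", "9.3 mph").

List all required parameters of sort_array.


Parameters of sort_array and their required/optional flag:
  array: required
  order: optional
  limit: optional
array


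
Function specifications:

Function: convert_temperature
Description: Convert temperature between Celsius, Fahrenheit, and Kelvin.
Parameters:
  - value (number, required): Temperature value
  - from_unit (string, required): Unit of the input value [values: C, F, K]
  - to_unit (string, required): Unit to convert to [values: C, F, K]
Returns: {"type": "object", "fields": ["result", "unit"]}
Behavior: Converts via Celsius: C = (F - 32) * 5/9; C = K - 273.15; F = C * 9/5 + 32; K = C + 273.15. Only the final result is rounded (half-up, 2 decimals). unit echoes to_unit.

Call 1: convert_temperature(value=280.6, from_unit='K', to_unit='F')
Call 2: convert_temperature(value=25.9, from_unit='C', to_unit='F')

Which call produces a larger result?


Call 1:
  To C: 280.6 - 273.15 = 7.45
  To F: 7.45 * 9/5 + 32 = 45.41
  Round to 2 decimals: 45.41
  -> 45.41 F
Call 2:
  Input already in C: 25.9
  To F: 25.9 * 9/5 + 32 = 78.62
  Round to 2 decimals: 78.62
  -> 78.62 F
Call 2 (78.62 F)


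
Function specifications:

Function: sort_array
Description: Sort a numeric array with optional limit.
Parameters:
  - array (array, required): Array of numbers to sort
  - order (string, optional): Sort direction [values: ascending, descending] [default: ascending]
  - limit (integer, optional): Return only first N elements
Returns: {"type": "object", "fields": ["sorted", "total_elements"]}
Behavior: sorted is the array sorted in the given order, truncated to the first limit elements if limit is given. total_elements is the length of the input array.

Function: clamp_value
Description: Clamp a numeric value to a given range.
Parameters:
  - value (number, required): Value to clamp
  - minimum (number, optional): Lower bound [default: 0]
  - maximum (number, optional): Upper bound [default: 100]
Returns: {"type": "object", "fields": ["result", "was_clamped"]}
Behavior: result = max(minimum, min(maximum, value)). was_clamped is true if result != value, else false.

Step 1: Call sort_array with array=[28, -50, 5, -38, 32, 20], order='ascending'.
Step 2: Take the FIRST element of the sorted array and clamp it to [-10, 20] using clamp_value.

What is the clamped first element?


Step 1: sort_array(order=ascending)
  sorted: [-50, -38, 5, 20, 28, 32]
  -> first element = -50
Step 2: clamp_value(value=-50, minimum=-10, maximum=20)
  result = max(-10, min(20, -50)) = max(-10, -50) = -10
  was_clamped = (-10 != -50) = true
  -> result = -10
-10
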